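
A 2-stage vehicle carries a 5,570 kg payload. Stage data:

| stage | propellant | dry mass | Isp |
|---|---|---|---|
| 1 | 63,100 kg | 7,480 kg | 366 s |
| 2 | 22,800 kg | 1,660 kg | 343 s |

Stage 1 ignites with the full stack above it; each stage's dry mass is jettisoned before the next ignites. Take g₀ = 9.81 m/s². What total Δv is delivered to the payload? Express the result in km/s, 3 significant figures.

Δv ≈ 8.33 km/s

Ignition mass of stage 1 = 63,100+7,480 + 22,800+1,660 + 5,570 = 100,610 kg.
Stage 1: m₀ = 100,610 kg, m_f = 100,610 − 63,100 = 37,510 kg; Δv = 366×9.81×ln(2.682) = 3590.5×0.9866 ≈ 3543 m/s.
Stage 2: m₀ = 30,030 kg, m_f = 30,030 − 22,800 = 7,230 kg; Δv = 343×9.81×ln(4.154) = 3364.8×1.4240 ≈ 4791 m/s.
Total Δv = 3543 + 4791 = 8334 m/s.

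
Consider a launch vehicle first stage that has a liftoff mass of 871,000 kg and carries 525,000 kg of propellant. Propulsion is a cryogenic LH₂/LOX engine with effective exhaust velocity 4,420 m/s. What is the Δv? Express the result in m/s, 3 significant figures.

m_f = m₀ − m_prop = 871,000 − 525,000 = 346,000 kg.
Using Δv = v_e ln(m₀/m_f): Δv = v_e · ln(m₀/m_f) = 4420.0 × ln(2.517) = 4420.0 × 0.9232 ≈ 4080.6 m/s.

Δv ≈ 4080 m/s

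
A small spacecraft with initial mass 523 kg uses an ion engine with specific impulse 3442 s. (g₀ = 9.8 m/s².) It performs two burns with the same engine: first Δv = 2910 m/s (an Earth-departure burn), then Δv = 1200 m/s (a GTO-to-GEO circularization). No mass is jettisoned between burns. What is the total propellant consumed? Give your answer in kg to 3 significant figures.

v_e = Isp · g₀ = 3442 × 9.8 = 33731.6 m/s.
After the first burn: m = 523 × exp(−2910/33731.6) = 523 × 0.91735 = 479.774 kg.
After the second burn: m = 479.774 × exp(−1200/33731.6) = 479.774 × 0.96505 = 463.006 kg.
Total propellant = m₀ − m_final = 523 − 463.006 = 59.994 kg.

total propellant consumed ≈ 60.0 kg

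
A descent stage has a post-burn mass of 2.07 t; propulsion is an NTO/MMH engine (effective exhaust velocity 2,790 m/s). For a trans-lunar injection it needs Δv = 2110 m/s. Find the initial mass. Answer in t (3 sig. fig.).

m₀/m_f = exp(Δv / v_e) = exp(2110 / 2790.0) = exp(0.7563) = 2.1303.
m₀ = m_f × 2.1303 = 2.07 × 2.1303 = 4.40972 t.

initial mass ≈ 4.41 t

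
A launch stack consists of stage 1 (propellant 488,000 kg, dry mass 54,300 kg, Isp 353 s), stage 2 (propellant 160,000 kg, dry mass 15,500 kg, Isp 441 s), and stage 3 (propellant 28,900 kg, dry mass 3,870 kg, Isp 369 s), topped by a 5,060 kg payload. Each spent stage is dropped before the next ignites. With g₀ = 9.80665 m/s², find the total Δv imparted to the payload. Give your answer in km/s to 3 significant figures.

Δv ≈ 14.8 km/s

Ignition mass of stage 1 = 488,000+54,300 + 160,000+15,500 + 28,900+3,870 + 5,060 = 755,630 kg.
Stage 1: m₀ = 755,630 kg, m_f = 755,630 − 488,000 = 267,630 kg; Δv = 353×9.80665×ln(2.823) = 3461.7×1.0379 ≈ 3593 m/s.
Stage 2: m₀ = 213,330 kg, m_f = 213,330 − 160,000 = 53,330 kg; Δv = 441×9.80665×ln(4) = 4324.7×1.3863 ≈ 5996 m/s.
Stage 3: m₀ = 37,830 kg, m_f = 37,830 − 28,900 = 8,930 kg; Δv = 369×9.80665×ln(4.236) = 3618.7×1.4437 ≈ 5224 m/s.
Total Δv = 3593 + 5996 + 5224 = 14813 m/s.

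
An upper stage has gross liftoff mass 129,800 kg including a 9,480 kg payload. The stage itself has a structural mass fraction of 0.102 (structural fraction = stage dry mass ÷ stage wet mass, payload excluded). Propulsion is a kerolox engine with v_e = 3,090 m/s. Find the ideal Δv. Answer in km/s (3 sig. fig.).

Δv ≈ 5.52 km/s

Stage wet mass = m₀ − payload = 129,800 − 9,480 = 120,320 kg.
Stage dry mass = ε × stage wet mass = 0.102 × 120,320 = 12,272.6 kg.
Burnout mass m_f = stage dry + payload = 12,272.6 + 9,480 = 21,752.6 kg.
Rocket equation: Δv = v_e · ln(129,800/21,752.6) = 3090.0 × ln(5.967) = 3090.0 × 1.7863 ≈ 5520 m/s.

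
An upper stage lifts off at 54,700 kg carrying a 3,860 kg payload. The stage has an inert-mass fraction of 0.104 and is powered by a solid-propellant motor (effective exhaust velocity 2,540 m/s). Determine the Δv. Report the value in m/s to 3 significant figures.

Stage wet mass = m₀ − payload = 54,700 − 3,860 = 50,840 kg.
Stage dry mass = ε × stage wet mass = 0.104 × 50,840 = 5,287.36 kg.
Burnout mass m_f = stage dry + payload = 5,287.36 + 3,860 = 9,147.36 kg.
By the Tsiolkovsky rocket equation, Δv = v_e · ln(54,700/9,147.36) = 2540.0 × ln(5.98) = 2540.0 × 1.7884 ≈ 4543 m/s.

Δv ≈ 4540 m/s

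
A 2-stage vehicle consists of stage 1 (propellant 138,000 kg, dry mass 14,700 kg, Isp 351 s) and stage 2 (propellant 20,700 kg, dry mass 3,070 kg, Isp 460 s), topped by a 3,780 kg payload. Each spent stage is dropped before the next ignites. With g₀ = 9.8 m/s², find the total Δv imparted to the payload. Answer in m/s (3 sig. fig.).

Δv ≈ 11300 m/s

Ignition mass of stage 1 = 138,000+14,700 + 20,700+3,070 + 3,780 = 180,250 kg.
Stage 1: m₀ = 180,250 kg, m_f = 180,250 − 138,000 = 42,250 kg; Δv = 351×9.8×ln(4.266) = 3439.8×1.4507 ≈ 4990 m/s.
Stage 2: m₀ = 27,550 kg, m_f = 27,550 − 20,700 = 6,850 kg; Δv = 460×9.8×ln(4.022) = 4508.0×1.3918 ≈ 6274 m/s.
Total Δv = 4990 + 6274 = 11264 m/s.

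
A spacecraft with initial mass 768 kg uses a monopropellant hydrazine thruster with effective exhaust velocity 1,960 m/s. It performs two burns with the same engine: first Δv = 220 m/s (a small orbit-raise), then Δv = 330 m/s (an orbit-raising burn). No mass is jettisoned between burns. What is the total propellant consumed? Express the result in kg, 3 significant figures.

total propellant consumed ≈ 188 kg

After the first burn: m = 768 × exp(−220/1960.0) = 768 × 0.89383 = 686.461 kg.
After the second burn: m = 686.461 × exp(−330/1960.0) = 686.461 × 0.84504 = 580.087 kg.
Total propellant = m₀ − m_final = 768 − 580.087 = 187.913 kg.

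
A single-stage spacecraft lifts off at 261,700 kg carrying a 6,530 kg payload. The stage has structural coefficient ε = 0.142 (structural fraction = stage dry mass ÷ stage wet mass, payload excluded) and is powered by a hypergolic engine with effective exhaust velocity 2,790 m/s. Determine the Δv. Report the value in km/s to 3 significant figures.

Stage wet mass = m₀ − payload = 261,700 − 6,530 = 255,170 kg.
Stage dry mass = ε × stage wet mass = 0.142 × 255,170 = 36,234.1 kg.
Burnout mass m_f = stage dry + payload = 36,234.1 + 6,530 = 42,764.1 kg.
Rocket equation: Δv = v_e · ln(261,700/42,764.1) = 2790.0 × ln(6.12) = 2790.0 × 1.8115 ≈ 5054 m/s.

Δv ≈ 5.05 km/s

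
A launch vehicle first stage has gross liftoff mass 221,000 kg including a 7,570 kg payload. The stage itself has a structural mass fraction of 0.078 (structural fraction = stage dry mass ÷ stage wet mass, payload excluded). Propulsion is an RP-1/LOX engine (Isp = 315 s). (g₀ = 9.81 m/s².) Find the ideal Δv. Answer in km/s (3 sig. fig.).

Stage wet mass = m₀ − payload = 221,000 − 7,570 = 213,430 kg.
Stage dry mass = ε × stage wet mass = 0.078 × 213,430 = 16,647.5 kg.
Burnout mass m_f = stage dry + payload = 16,647.5 + 7,570 = 24,217.5 kg.
v_e = Isp · g₀ = 315 × 9.81 = 3090.2 m/s.
Using Δv = v_e ln(m₀/m_f): Δv = v_e · ln(221,000/24,217.5) = 3090.2 × ln(9.126) = 3090.2 × 2.2111 ≈ 6833 m/s.

Δv ≈ 6.83 km/s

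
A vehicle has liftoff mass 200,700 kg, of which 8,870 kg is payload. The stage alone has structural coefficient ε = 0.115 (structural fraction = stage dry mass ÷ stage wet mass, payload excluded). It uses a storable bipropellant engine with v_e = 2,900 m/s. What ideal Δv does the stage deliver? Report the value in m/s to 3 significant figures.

Stage wet mass = m₀ − payload = 200,700 − 8,870 = 191,830 kg.
Stage dry mass = ε × stage wet mass = 0.115 × 191,830 = 22,060.5 kg.
Burnout mass m_f = stage dry + payload = 22,060.5 + 8,870 = 30,930.5 kg.
Rocket equation: Δv = v_e · ln(200,700/30,930.5) = 2900.0 × ln(6.489) = 2900.0 × 1.8701 ≈ 5423 m/s.

Δv ≈ 5420 m/s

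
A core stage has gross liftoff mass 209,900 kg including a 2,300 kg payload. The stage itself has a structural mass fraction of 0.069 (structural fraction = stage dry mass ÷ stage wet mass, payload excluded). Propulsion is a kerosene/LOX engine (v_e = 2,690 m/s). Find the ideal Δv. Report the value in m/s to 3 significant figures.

Stage wet mass = m₀ − payload = 209,900 − 2,300 = 207,600 kg.
Stage dry mass = ε × stage wet mass = 0.069 × 207,600 = 14,324.4 kg.
Burnout mass m_f = stage dry + payload = 14,324.4 + 2,300 = 16,624.4 kg.
Δv = v_e · ln(209,900/16,624.4) = 2690.0 × ln(12.63) = 2690.0 × 2.5358 ≈ 6821 m/s.

Δv ≈ 6820 m/s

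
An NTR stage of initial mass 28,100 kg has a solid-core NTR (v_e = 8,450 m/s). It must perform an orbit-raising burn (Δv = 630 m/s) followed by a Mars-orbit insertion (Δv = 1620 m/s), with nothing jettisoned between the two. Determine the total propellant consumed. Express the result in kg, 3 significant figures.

After the first burn: m = 28100 × exp(−630/8450.0) = 28100 × 0.92816 = 26,081.3 kg.
After the second burn: m = 26,081.3 × exp(−1620/8450.0) = 26,081.3 × 0.82554 = 21,531.2 kg.
Total propellant = m₀ − m_final = 28100 − 21,531.2 = 6,568.8 kg.

total propellant consumed ≈ 6570 kg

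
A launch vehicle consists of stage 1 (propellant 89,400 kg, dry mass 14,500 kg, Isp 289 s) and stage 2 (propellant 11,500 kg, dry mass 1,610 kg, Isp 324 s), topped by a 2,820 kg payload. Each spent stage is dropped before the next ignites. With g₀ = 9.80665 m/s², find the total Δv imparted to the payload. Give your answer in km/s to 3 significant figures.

Ignition mass of stage 1 = 89,400+14,500 + 11,500+1,610 + 2,820 = 119,830 kg.
Stage 1: m₀ = 119,830 kg, m_f = 119,830 − 89,400 = 30,430 kg; Δv = 289×9.80665×ln(3.938) = 2834.1×1.3706 ≈ 3885 m/s.
Stage 2: m₀ = 15,930 kg, m_f = 15,930 − 11,500 = 4,430 kg; Δv = 324×9.80665×ln(3.596) = 3177.4×1.2798 ≈ 4066 m/s.
Total Δv = 3885 + 4066 = 7951 m/s.

Δv ≈ 7.95 km/s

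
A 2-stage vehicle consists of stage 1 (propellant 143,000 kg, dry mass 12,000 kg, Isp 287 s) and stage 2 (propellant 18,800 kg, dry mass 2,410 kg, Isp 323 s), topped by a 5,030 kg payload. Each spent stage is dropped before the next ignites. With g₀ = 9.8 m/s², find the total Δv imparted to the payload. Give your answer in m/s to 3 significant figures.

Ignition mass of stage 1 = 143,000+12,000 + 18,800+2,410 + 5,030 = 181,240 kg.
Stage 1: m₀ = 181,240 kg, m_f = 181,240 − 143,000 = 38,240 kg; Δv = 287×9.8×ln(4.74) = 2812.6×1.5559 ≈ 4376 m/s.
Stage 2: m₀ = 26,240 kg, m_f = 26,240 − 18,800 = 7,440 kg; Δv = 323×9.8×ln(3.527) = 3165.4×1.2604 ≈ 3990 m/s.
Total Δv = 4376 + 3990 = 8366 m/s.

Δv ≈ 8370 m/s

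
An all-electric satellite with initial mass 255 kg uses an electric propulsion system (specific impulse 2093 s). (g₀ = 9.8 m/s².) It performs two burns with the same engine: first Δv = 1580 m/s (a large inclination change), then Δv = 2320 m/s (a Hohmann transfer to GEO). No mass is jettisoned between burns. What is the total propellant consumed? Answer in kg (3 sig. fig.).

v_e = Isp · g₀ = 2093 × 9.8 = 20511.4 m/s.
After the first burn: m = 255 × exp(−1580/20511.4) = 255 × 0.92586 = 236.094 kg.
After the second burn: m = 236.094 × exp(−2320/20511.4) = 236.094 × 0.89305 = 210.844 kg.
Total propellant = m₀ − m_final = 255 − 210.844 = 44.156 kg.

total propellant consumed ≈ 44.2 kg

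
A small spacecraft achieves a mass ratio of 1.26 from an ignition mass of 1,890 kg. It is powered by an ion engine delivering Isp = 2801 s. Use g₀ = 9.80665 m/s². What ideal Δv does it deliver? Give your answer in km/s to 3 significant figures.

Δv ≈ 6.35 km/s

v_e = Isp · g₀ = 2801 × 9.80665 = 27468.4 m/s.
Rocket equation: Δv = v_e · ln(1.26) = 27468.4 × 0.2311 ≈ 6348.3 m/s.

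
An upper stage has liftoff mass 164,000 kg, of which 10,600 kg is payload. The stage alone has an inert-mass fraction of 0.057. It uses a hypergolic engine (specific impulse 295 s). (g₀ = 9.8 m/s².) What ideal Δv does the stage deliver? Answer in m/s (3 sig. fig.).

Δv ≈ 6180 m/s

Stage wet mass = m₀ − payload = 164,000 − 10,600 = 153,400 kg.
Stage dry mass = ε × stage wet mass = 0.057 × 153,400 = 8,743.8 kg.
Burnout mass m_f = stage dry + payload = 8,743.8 + 10,600 = 19,343.8 kg.
v_e = Isp · g₀ = 295 × 9.8 = 2891.0 m/s.
Δv = v_e · ln(164,000/19,343.8) = 2891.0 × ln(8.478) = 2891.0 × 2.1375 ≈ 6179 m/s.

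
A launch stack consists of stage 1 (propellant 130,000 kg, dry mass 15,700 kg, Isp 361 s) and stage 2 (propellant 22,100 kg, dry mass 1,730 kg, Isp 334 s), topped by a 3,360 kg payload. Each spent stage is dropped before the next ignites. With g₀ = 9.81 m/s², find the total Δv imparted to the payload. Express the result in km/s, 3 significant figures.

Ignition mass of stage 1 = 130,000+15,700 + 22,100+1,730 + 3,360 = 172,890 kg.
Stage 1: m₀ = 172,890 kg, m_f = 172,890 − 130,000 = 42,890 kg; Δv = 361×9.81×ln(4.031) = 3541.4×1.3940 ≈ 4937 m/s.
Stage 2: m₀ = 27,190 kg, m_f = 27,190 − 22,100 = 5,090 kg; Δv = 334×9.81×ln(5.342) = 3276.5×1.6756 ≈ 5490 m/s.
Total Δv = 4937 + 5490 = 10427 m/s.

Δv ≈ 10.4 km/s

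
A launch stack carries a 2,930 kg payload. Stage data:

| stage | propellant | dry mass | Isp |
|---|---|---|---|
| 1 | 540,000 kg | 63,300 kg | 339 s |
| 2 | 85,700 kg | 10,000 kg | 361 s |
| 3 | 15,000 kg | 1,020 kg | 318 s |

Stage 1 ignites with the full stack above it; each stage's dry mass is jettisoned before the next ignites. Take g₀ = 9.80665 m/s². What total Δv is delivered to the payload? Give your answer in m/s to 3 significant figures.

Ignition mass of stage 1 = 540,000+63,300 + 85,700+10,000 + 15,000+1,020 + 2,930 = 717,950 kg.
Stage 1: m₀ = 717,950 kg, m_f = 717,950 − 540,000 = 177,950 kg; Δv = 339×9.80665×ln(4.035) = 3324.5×1.3949 ≈ 4637 m/s.
Stage 2: m₀ = 114,650 kg, m_f = 114,650 − 85,700 = 28,950 kg; Δv = 361×9.80665×ln(3.96) = 3540.2×1.3763 ≈ 4872 m/s.
Stage 3: m₀ = 18,950 kg, m_f = 18,950 − 15,000 = 3,950 kg; Δv = 318×9.80665×ln(4.797) = 3118.5×1.5681 ≈ 4890 m/s.
Total Δv = 4637 + 4872 + 4890 = 14399 m/s.

Δv ≈ 14400 m/s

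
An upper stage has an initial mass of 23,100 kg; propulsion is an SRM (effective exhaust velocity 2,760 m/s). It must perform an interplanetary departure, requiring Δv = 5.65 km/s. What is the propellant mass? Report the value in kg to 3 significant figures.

propellant mass ≈ 20100 kg

m₀/m_f = exp(Δv / v_e) = exp(5650 / 2760.0) = exp(2.0471) = 7.7454.
m_f = 23,100 / 7.7454 = 2,982.42 kg, so propellant = m₀ − m_f = 23,100 − 2,982.42 = 20,117.58 kg.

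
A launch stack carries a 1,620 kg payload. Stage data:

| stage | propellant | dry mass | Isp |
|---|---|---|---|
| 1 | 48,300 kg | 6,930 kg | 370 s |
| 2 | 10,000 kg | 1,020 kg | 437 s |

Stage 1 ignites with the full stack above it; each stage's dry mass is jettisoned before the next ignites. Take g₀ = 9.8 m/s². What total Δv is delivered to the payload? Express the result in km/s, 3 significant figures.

Δv ≈ 11.2 km/s

Ignition mass of stage 1 = 48,300+6,930 + 10,000+1,020 + 1,620 = 67,870 kg.
Stage 1: m₀ = 67,870 kg, m_f = 67,870 − 48,300 = 19,570 kg; Δv = 370×9.8×ln(3.468) = 3626.0×1.2436 ≈ 4509 m/s.
Stage 2: m₀ = 12,640 kg, m_f = 12,640 − 10,000 = 2,640 kg; Δv = 437×9.8×ln(4.788) = 4282.6×1.5661 ≈ 6707 m/s.
Total Δv = 4509 + 6707 = 11216 m/s.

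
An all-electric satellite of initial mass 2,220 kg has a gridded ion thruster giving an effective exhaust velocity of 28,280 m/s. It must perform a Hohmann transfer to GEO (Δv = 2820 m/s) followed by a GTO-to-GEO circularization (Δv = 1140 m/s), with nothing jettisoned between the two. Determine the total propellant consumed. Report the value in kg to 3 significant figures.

After the first burn: m = 2220 × exp(−2820/28280.0) = 2220 × 0.90509 = 2,009.3 kg.
After the second burn: m = 2,009.3 × exp(−1140/28280.0) = 2,009.3 × 0.96049 = 1,929.91 kg.
Total propellant = m₀ − m_final = 2220 − 1,929.91 = 290.09 kg.

total propellant consumed ≈ 290 kg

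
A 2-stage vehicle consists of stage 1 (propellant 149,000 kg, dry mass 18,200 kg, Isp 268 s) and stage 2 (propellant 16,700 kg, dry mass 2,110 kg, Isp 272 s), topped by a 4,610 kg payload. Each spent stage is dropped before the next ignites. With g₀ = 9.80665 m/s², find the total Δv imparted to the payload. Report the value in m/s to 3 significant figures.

Δv ≈ 7330 m/s

Ignition mass of stage 1 = 149,000+18,200 + 16,700+2,110 + 4,610 = 190,620 kg.
Stage 1: m₀ = 190,620 kg, m_f = 190,620 − 149,000 = 41,620 kg; Δv = 268×9.80665×ln(4.58) = 2628.2×1.5217 ≈ 3999 m/s.
Stage 2: m₀ = 23,420 kg, m_f = 23,420 − 16,700 = 6,720 kg; Δv = 272×9.80665×ln(3.485) = 2667.4×1.2485 ≈ 3330 m/s.
Total Δv = 3999 + 3330 = 7329 m/s.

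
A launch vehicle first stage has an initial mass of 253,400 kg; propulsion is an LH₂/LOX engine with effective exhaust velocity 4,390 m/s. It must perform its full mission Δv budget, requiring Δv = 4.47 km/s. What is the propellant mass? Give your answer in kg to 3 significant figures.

propellant mass ≈ 162000 kg

From the ideal rocket equation, m₀/m_f = exp(Δv / v_e) = exp(4470 / 4390.0) = exp(1.0182) = 2.7683.
m_f = 253,400 / 2.7683 = 91,536.3 kg, so propellant = m₀ − m_f = 253,400 − 91,536.3 = 161,863.7 kg.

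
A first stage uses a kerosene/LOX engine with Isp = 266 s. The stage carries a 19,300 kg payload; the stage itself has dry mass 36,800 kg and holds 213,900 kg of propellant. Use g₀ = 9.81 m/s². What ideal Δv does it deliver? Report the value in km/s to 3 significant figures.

Δv ≈ 4.10 km/s

v_e = Isp · g₀ = 266 × 9.81 = 2609.5 m/s.
m₀ = payload + dry + propellant = 19,300 + 36,800 + 213,900 = 270,000 kg.
m_f = payload + dry = 19,300 + 36,800 = 56,100 kg.
Rocket equation: Δv = v_e · ln(m₀/m_f) = 2609.5 × ln(4.813) = 2609.5 × 1.5713 ≈ 4100.2 m/s.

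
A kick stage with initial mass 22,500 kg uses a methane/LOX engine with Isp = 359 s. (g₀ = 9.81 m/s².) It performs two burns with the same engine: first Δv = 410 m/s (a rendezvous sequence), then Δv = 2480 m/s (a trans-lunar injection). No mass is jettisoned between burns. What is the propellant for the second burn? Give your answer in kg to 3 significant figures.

v_e = Isp · g₀ = 359 × 9.81 = 3521.8 m/s.
After the first burn: m = 22500 × exp(−410/3521.8) = 22500 × 0.89010 = 20,027.3 kg.
After the second burn: m = 20,027.3 × exp(−2480/3521.8) = 20,027.3 × 0.49451 = 9,903.7 kg.
Second-burn propellant = 20,027.3 − 9,903.7 = 10,123.6 kg.

propellant for the second burn ≈ 10100 kg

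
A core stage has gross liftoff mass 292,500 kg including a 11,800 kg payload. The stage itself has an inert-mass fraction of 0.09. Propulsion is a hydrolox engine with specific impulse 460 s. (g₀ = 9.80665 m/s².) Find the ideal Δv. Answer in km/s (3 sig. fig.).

Stage wet mass = m₀ − payload = 292,500 − 11,800 = 280,700 kg.
Stage dry mass = ε × stage wet mass = 0.09 × 280,700 = 25,263 kg.
Burnout mass m_f = stage dry + payload = 25,263 + 11,800 = 37,063 kg.
v_e = Isp · g₀ = 460 × 9.80665 = 4511.1 m/s.
From the ideal rocket equation, Δv = v_e · ln(292,500/37,063) = 4511.1 × ln(7.892) = 4511.1 × 2.0658 ≈ 9319 m/s.

Δv ≈ 9.32 km/s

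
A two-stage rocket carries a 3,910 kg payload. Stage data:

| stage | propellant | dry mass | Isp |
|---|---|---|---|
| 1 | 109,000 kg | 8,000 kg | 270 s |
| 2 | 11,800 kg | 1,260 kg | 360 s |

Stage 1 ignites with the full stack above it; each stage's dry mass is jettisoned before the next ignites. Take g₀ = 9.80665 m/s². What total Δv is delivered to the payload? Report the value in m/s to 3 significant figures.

Δv ≈ 8640 m/s

Ignition mass of stage 1 = 109,000+8,000 + 11,800+1,260 + 3,910 = 133,970 kg.
Stage 1: m₀ = 133,970 kg, m_f = 133,970 − 109,000 = 24,970 kg; Δv = 270×9.80665×ln(5.365) = 2647.8×1.6799 ≈ 4448 m/s.
Stage 2: m₀ = 16,970 kg, m_f = 16,970 − 11,800 = 5,170 kg; Δv = 360×9.80665×ln(3.282) = 3530.4×1.1886 ≈ 4196 m/s.
Total Δv = 4448 + 4196 = 8644 m/s.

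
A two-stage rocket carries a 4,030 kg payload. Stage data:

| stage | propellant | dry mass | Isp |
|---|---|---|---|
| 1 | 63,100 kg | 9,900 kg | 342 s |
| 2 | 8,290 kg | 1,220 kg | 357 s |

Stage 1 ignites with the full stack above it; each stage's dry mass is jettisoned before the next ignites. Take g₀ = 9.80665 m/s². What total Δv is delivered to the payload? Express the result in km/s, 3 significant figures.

Δv ≈ 7.70 km/s

Ignition mass of stage 1 = 63,100+9,900 + 8,290+1,220 + 4,030 = 86,540 kg.
Stage 1: m₀ = 86,540 kg, m_f = 86,540 − 63,100 = 23,440 kg; Δv = 342×9.80665×ln(3.692) = 3353.9×1.3062 ≈ 4381 m/s.
Stage 2: m₀ = 13,540 kg, m_f = 13,540 − 8,290 = 5,250 kg; Δv = 357×9.80665×ln(2.579) = 3501.0×0.9474 ≈ 3317 m/s.
Total Δv = 4381 + 3317 = 7698 m/s.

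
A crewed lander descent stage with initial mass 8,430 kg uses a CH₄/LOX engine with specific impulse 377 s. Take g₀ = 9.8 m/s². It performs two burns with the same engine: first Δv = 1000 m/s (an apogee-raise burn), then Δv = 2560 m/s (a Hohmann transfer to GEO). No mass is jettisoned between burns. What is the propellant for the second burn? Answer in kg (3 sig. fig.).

propellant for the second burn ≈ 3210 kg

v_e = Isp · g₀ = 377 × 9.8 = 3694.6 m/s.
After the first burn: m = 8430 × exp(−1000/3694.6) = 8430 × 0.76287 = 6,430.99 kg.
After the second burn: m = 6,430.99 × exp(−2560/3694.6) = 6,430.99 × 0.50012 = 3,216.27 kg.
Second-burn propellant = 6,430.99 − 3,216.27 = 3,214.72 kg.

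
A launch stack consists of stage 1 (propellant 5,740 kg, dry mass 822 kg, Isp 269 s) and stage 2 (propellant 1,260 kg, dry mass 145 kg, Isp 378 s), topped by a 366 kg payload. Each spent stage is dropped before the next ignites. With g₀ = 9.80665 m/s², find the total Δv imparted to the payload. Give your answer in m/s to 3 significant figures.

Δv ≈ 7690 m/s

Ignition mass of stage 1 = 5,740+822 + 1,260+145 + 366 = 8,333 kg.
Stage 1: m₀ = 8,333 kg, m_f = 8,333 − 5,740 = 2,593 kg; Δv = 269×9.80665×ln(3.214) = 2638.0×1.1674 ≈ 3080 m/s.
Stage 2: m₀ = 1,771 kg, m_f = 1,771 − 1,260 = 511 kg; Δv = 378×9.80665×ln(3.466) = 3706.9×1.2429 ≈ 4607 m/s.
Total Δv = 3080 + 4607 = 7687 m/s.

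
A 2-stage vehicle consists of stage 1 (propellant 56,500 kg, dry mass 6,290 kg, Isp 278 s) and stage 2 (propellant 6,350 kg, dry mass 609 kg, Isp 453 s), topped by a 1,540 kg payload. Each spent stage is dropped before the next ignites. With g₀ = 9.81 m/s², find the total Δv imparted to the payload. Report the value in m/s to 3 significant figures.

Ignition mass of stage 1 = 56,500+6,290 + 6,350+609 + 1,540 = 71,289 kg.
Stage 1: m₀ = 71,289 kg, m_f = 71,289 − 56,500 = 14,789 kg; Δv = 278×9.81×ln(4.82) = 2727.2×1.5729 ≈ 4289 m/s.
Stage 2: m₀ = 8,499 kg, m_f = 8,499 − 6,350 = 2,149 kg; Δv = 453×9.81×ln(3.955) = 4443.9×1.3749 ≈ 6110 m/s.
Total Δv = 4289 + 6110 = 10399 m/s.

Δv ≈ 10400 m/s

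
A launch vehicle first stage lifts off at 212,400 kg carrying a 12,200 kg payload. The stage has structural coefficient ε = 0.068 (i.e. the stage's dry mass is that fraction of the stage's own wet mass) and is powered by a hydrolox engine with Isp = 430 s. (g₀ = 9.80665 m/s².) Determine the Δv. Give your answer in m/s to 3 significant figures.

Δv ≈ 8890 m/s

Stage wet mass = m₀ − payload = 212,400 − 12,200 = 200,200 kg.
Stage dry mass = ε × stage wet mass = 0.068 × 200,200 = 13,613.6 kg.
Burnout mass m_f = stage dry + payload = 13,613.6 + 12,200 = 25,813.6 kg.
v_e = Isp · g₀ = 430 × 9.80665 = 4216.9 m/s.
Rocket equation: Δv = v_e · ln(212,400/25,813.6) = 4216.9 × ln(8.228) = 4216.9 × 2.1076 ≈ 8887 m/s.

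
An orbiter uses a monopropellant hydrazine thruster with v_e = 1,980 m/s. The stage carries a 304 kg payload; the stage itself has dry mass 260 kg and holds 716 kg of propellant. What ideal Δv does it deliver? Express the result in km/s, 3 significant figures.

Δv ≈ 1.62 km/s

m₀ = payload + dry + propellant = 304 + 260 + 716 = 1,280 kg.
m_f = payload + dry = 304 + 260 = 564 kg.
Δv = v_e · ln(m₀/m_f) = 1980.0 × ln(2.27) = 1980.0 × 0.8196 ≈ 1622.7 m/s.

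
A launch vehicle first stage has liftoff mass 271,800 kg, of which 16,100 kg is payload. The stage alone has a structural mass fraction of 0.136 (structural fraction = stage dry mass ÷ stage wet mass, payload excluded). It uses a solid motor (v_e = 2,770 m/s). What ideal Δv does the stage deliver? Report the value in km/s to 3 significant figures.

Δv ≈ 4.64 km/s

Stage wet mass = m₀ − payload = 271,800 − 16,100 = 255,700 kg.
Stage dry mass = ε × stage wet mass = 0.136 × 255,700 = 34,775.2 kg.
Burnout mass m_f = stage dry + payload = 34,775.2 + 16,100 = 50,875.2 kg.
Using Δv = v_e ln(m₀/m_f): Δv = v_e · ln(271,800/50,875.2) = 2770.0 × ln(5.342) = 2770.0 × 1.6757 ≈ 4642 m/s.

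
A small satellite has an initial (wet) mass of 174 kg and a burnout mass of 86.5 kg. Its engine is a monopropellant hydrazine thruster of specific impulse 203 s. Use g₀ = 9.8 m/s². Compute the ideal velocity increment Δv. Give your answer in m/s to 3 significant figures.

v_e = Isp · g₀ = 203 × 9.8 = 1989.4 m/s.
From the ideal rocket equation, Δv = v_e · ln(m₀/m_f) = 1989.4 × ln(2.012) = 1989.4 × 0.6989 ≈ 1390.4 m/s.

Δv ≈ 1390 m/s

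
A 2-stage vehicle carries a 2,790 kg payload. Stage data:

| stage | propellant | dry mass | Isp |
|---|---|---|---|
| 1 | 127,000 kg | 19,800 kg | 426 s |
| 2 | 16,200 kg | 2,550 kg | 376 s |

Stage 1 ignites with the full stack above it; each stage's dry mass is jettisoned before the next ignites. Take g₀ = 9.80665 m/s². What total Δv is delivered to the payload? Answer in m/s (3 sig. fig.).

Δv ≈ 11000 m/s

Ignition mass of stage 1 = 127,000+19,800 + 16,200+2,550 + 2,790 = 168,340 kg.
Stage 1: m₀ = 168,340 kg, m_f = 168,340 − 127,000 = 41,340 kg; Δv = 426×9.80665×ln(4.072) = 4177.6×1.4042 ≈ 5866 m/s.
Stage 2: m₀ = 21,540 kg, m_f = 21,540 − 16,200 = 5,340 kg; Δv = 376×9.80665×ln(4.034) = 3687.3×1.3947 ≈ 5143 m/s.
Total Δv = 5866 + 5143 = 11009 m/s.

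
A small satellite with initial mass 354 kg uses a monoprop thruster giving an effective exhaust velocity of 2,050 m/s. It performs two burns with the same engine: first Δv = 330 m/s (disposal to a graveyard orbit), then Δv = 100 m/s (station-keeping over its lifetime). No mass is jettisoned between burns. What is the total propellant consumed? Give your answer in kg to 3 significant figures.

total propellant consumed ≈ 67.0 kg

After the first burn: m = 354 × exp(−330/2050.0) = 354 × 0.85131 = 301.364 kg.
After the second burn: m = 301.364 × exp(−100/2050.0) = 301.364 × 0.95239 = 287.016 kg.
Total propellant = m₀ − m_final = 354 − 287.016 = 66.984 kg.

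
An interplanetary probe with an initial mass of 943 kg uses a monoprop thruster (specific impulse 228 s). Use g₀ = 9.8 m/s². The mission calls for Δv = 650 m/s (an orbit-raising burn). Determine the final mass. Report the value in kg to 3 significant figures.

v_e = Isp · g₀ = 228 × 9.8 = 2234.4 m/s.
By the Tsiolkovsky rocket equation, m₀/m_f = exp(Δv / v_e) = exp(650 / 2234.4) = exp(0.2909) = 1.3376.
m_f = m₀ / 1.3376 = 943 / 1.3376 = 704.994 kg.

final mass ≈ 705 kg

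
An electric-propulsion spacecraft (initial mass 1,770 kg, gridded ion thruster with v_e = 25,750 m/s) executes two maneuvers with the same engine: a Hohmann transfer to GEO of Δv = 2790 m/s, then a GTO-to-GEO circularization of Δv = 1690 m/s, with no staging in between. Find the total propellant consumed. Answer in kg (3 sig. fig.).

total propellant consumed ≈ 283 kg

After the first burn: m = 1770 × exp(−2790/25750.0) = 1770 × 0.89731 = 1,588.24 kg.
After the second burn: m = 1,588.24 × exp(−1690/25750.0) = 1,588.24 × 0.93648 = 1,487.35 kg.
Total propellant = m₀ − m_final = 1770 − 1,487.35 = 282.65 kg.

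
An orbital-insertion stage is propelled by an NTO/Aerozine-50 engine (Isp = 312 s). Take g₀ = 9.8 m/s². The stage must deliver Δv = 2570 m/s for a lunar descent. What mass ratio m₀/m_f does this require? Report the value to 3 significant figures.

mass ratio ≈ 2.32

v_e = Isp · g₀ = 312 × 9.8 = 3057.6 m/s.
Rocket equation: m₀/m_f = exp(Δv / v_e) = exp(2570 / 3057.6) = exp(0.8405) = 2.3176.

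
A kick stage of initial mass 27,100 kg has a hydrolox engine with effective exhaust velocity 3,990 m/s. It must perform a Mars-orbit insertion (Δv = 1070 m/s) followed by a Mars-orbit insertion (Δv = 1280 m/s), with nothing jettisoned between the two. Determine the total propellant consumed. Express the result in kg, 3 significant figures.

After the first burn: m = 27100 × exp(−1070/3990.0) = 27100 × 0.76478 = 20,725.5 kg.
After the second burn: m = 20,725.5 × exp(−1280/3990.0) = 20,725.5 × 0.72557 = 15,037.8 kg.
Total propellant = m₀ − m_final = 27100 − 15,037.8 = 12,062.2 kg.

total propellant consumed ≈ 12100 kg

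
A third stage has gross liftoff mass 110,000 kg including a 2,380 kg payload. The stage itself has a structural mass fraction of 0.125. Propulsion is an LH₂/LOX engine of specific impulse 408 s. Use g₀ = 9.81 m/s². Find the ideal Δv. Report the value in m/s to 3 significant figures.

Stage wet mass = m₀ − payload = 110,000 − 2,380 = 107,620 kg.
Stage dry mass = ε × stage wet mass = 0.125 × 107,620 = 13,452.5 kg.
Burnout mass m_f = stage dry + payload = 13,452.5 + 2,380 = 15,832.5 kg.
v_e = Isp · g₀ = 408 × 9.81 = 4002.5 m/s.
Δv = v_e · ln(110,000/15,832.5) = 4002.5 × ln(6.948) = 4002.5 × 1.9384 ≈ 7758 m/s.

Δv ≈ 7760 m/s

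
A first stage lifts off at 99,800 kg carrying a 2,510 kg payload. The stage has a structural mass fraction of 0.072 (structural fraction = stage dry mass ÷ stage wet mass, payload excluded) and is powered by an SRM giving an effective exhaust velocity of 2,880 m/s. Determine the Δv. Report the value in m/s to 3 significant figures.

Stage wet mass = m₀ − payload = 99,800 − 2,510 = 97,290 kg.
Stage dry mass = ε × stage wet mass = 0.072 × 97,290 = 7,004.88 kg.
Burnout mass m_f = stage dry + payload = 7,004.88 + 2,510 = 9,514.88 kg.
By the Tsiolkovsky rocket equation, Δv = v_e · ln(99,800/9,514.88) = 2880.0 × ln(10.49) = 2880.0 × 2.3503 ≈ 6769 m/s.

Δv ≈ 6770 m/s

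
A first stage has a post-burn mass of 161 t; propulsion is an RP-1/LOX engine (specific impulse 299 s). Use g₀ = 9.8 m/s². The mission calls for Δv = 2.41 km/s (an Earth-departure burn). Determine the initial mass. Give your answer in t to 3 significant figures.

v_e = Isp · g₀ = 299 × 9.8 = 2930.2 m/s.
m₀/m_f = exp(Δv / v_e) = exp(2410 / 2930.2) = exp(0.8225) = 2.2761.
m₀ = m_f × 2.2761 = 161 × 2.2761 = 366.452 t.

initial mass ≈ 366 t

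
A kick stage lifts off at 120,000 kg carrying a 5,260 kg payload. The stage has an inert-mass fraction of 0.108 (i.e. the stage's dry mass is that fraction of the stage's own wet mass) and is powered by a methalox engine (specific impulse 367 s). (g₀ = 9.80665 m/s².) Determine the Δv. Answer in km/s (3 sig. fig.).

Stage wet mass = m₀ − payload = 120,000 − 5,260 = 114,740 kg.
Stage dry mass = ε × stage wet mass = 0.108 × 114,740 = 12,391.9 kg.
Burnout mass m_f = stage dry + payload = 12,391.9 + 5,260 = 17,651.9 kg.
v_e = Isp · g₀ = 367 × 9.80665 = 3599.0 m/s.
By the Tsiolkovsky rocket equation, Δv = v_e · ln(120,000/17,651.9) = 3599.0 × ln(6.798) = 3599.0 × 1.9166 ≈ 6898 m/s.

Δv ≈ 6.90 km/s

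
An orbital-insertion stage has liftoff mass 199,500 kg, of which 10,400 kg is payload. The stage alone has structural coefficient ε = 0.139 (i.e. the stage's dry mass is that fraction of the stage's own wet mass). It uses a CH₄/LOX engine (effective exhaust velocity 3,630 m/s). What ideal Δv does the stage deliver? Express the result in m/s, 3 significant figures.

Δv ≈ 6150 m/s

Stage wet mass = m₀ − payload = 199,500 − 10,400 = 189,100 kg.
Stage dry mass = ε × stage wet mass = 0.139 × 189,100 = 26,284.9 kg.
Burnout mass m_f = stage dry + payload = 26,284.9 + 10,400 = 36,684.9 kg.
Rocket equation: Δv = v_e · ln(199,500/36,684.9) = 3630.0 × ln(5.438) = 3630.0 × 1.6934 ≈ 6147 m/s.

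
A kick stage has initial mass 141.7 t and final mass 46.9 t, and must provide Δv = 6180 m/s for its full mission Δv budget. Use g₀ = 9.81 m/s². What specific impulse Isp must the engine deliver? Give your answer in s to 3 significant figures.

ln(m₀/m_f) = ln(141700/46900) = ln(3.021) = 1.1057.
v_e = Δv / ln(m₀/m_f) = 6180 / 1.1057 = 5589.2 m/s.
Isp = v_e / g₀ = 5589.2 / 9.81 = 569.7 s.

Isp ≈ 570 s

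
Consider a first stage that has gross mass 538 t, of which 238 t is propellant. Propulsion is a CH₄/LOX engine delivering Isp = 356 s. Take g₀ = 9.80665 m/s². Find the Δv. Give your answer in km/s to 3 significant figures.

Δv ≈ 2.04 km/s

v_e = Isp · g₀ = 356 × 9.80665 = 3491.2 m/s.
m_f = m₀ − m_prop = 538 − 238 = 300 t.
Δv = v_e · ln(m₀/m_f) = 3491.2 × ln(1.793) = 3491.2 × 0.5841 ≈ 2039.1 m/s.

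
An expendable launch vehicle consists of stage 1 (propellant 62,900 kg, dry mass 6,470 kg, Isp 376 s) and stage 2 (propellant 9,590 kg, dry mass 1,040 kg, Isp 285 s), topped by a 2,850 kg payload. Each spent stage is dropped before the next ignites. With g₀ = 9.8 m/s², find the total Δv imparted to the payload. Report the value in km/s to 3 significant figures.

Ignition mass of stage 1 = 62,900+6,470 + 9,590+1,040 + 2,850 = 82,850 kg.
Stage 1: m₀ = 82,850 kg, m_f = 82,850 − 62,900 = 19,950 kg; Δv = 376×9.8×ln(4.153) = 3684.8×1.4238 ≈ 5246 m/s.
Stage 2: m₀ = 13,480 kg, m_f = 13,480 − 9,590 = 3,890 kg; Δv = 285×9.8×ln(3.465) = 2793.0×1.2428 ≈ 3471 m/s.
Total Δv = 5246 + 3471 = 8717 m/s.

Δv ≈ 8.72 km/s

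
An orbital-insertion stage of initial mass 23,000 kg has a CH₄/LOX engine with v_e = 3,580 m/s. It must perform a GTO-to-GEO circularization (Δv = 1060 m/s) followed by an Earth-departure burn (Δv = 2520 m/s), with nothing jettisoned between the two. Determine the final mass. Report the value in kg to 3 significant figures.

After the first burn: m = 23000 × exp(−1060/3580.0) = 23000 × 0.74372 = 17,105.6 kg.
After the second burn: m = 17,105.6 × exp(−2520/3580.0) = 17,105.6 × 0.49465 = 8,461.29 kg.

final mass ≈ 8460 kg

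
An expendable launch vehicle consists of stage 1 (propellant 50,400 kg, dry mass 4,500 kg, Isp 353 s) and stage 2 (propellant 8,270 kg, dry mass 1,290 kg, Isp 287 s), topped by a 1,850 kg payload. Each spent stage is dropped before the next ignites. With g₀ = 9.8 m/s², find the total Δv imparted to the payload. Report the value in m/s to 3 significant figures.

Δv ≈ 8570 m/s

Ignition mass of stage 1 = 50,400+4,500 + 8,270+1,290 + 1,850 = 66,310 kg.
Stage 1: m₀ = 66,310 kg, m_f = 66,310 − 50,400 = 15,910 kg; Δv = 353×9.8×ln(4.168) = 3459.4×1.4274 ≈ 4938 m/s.
Stage 2: m₀ = 11,410 kg, m_f = 11,410 − 8,270 = 3,140 kg; Δv = 287×9.8×ln(3.634) = 2812.6×1.2903 ≈ 3629 m/s.
Total Δv = 4938 + 3629 = 8567 m/s.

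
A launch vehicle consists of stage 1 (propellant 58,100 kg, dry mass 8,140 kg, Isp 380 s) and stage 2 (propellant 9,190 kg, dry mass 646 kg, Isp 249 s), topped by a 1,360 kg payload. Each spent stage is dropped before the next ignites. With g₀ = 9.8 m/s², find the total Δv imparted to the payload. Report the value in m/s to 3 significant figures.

Ignition mass of stage 1 = 58,100+8,140 + 9,190+646 + 1,360 = 77,436 kg.
Stage 1: m₀ = 77,436 kg, m_f = 77,436 − 58,100 = 19,336 kg; Δv = 380×9.8×ln(4.005) = 3724.0×1.3875 ≈ 5167 m/s.
Stage 2: m₀ = 11,196 kg, m_f = 11,196 − 9,190 = 2,006 kg; Δv = 249×9.8×ln(5.581) = 2440.2×1.7194 ≈ 4196 m/s.
Total Δv = 5167 + 4196 = 9363 m/s.

Δv ≈ 9360 m/s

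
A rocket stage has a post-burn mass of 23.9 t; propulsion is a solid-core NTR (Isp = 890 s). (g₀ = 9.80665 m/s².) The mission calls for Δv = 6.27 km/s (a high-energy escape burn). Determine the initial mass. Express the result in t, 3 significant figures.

initial mass ≈ 49.0 t

v_e = Isp · g₀ = 890 × 9.80665 = 8727.9 m/s.
m₀/m_f = exp(Δv / v_e) = exp(6270 / 8727.9) = exp(0.7184) = 2.0511.
m₀ = m_f × 2.0511 = 23.9 × 2.0511 = 49.0213 t.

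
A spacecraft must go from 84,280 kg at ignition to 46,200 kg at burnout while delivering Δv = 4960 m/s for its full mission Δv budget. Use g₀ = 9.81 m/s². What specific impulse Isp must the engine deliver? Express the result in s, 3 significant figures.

ln(m₀/m_f) = ln(84280/46200) = ln(1.824) = 0.6012.
Rocket equation: v_e = Δv / ln(m₀/m_f) = 4960 / 0.6012 = 8250.6 m/s.
Isp = v_e / g₀ = 8250.6 / 9.81 = 841.0 s.

Isp ≈ 841 s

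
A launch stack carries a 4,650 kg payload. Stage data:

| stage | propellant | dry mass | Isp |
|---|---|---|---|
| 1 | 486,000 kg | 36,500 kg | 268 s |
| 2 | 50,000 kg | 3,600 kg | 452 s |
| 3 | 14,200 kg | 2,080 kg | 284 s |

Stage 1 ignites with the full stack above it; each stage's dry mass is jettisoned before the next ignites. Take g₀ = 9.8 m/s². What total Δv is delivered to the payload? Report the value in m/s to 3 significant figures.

Δv ≈ 12500 m/s

Ignition mass of stage 1 = 486,000+36,500 + 50,000+3,600 + 14,200+2,080 + 4,650 = 597,030 kg.
Stage 1: m₀ = 597,030 kg, m_f = 597,030 − 486,000 = 111,030 kg; Δv = 268×9.8×ln(5.377) = 2626.4×1.6822 ≈ 4418 m/s.
Stage 2: m₀ = 74,530 kg, m_f = 74,530 − 50,000 = 24,530 kg; Δv = 452×9.8×ln(3.038) = 4429.6×1.1113 ≈ 4923 m/s.
Stage 3: m₀ = 20,930 kg, m_f = 20,930 − 14,200 = 6,730 kg; Δv = 284×9.8×ln(3.11) = 2783.2×1.1346 ≈ 3158 m/s.
Total Δv = 4418 + 4923 + 3158 = 12499 m/s.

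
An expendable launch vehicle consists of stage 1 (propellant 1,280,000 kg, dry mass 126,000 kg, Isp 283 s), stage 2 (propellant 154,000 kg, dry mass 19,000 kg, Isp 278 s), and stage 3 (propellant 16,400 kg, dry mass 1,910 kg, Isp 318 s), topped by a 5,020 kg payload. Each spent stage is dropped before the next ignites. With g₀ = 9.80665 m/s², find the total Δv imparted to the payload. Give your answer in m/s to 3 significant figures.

Δv ≈ 12400 m/s

Ignition mass of stage 1 = 1,280,000+126,000 + 154,000+19,000 + 16,400+1,910 + 5,020 = 1,602,330 kg.
Stage 1: m₀ = 1,602,330 kg, m_f = 1,602,330 − 1,280,000 = 322,330 kg; Δv = 283×9.80665×ln(4.971) = 2775.3×1.6036 ≈ 4451 m/s.
Stage 2: m₀ = 196,330 kg, m_f = 196,330 − 154,000 = 42,330 kg; Δv = 278×9.80665×ln(4.638) = 2726.2×1.5343 ≈ 4183 m/s.
Stage 3: m₀ = 23,330 kg, m_f = 23,330 − 16,400 = 6,930 kg; Δv = 318×9.80665×ln(3.367) = 3118.5×1.2139 ≈ 3786 m/s.
Total Δv = 4451 + 4183 + 3786 = 12420 m/s.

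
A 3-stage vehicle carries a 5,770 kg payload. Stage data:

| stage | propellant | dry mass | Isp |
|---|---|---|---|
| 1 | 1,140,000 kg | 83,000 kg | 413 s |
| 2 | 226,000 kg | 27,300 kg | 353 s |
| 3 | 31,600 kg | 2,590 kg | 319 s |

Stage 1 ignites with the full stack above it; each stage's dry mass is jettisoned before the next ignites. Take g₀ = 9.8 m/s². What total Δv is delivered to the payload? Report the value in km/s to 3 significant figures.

Ignition mass of stage 1 = 1,140,000+83,000 + 226,000+27,300 + 31,600+2,590 + 5,770 = 1,516,260 kg.
Stage 1: m₀ = 1,516,260 kg, m_f = 1,516,260 − 1,140,000 = 376,260 kg; Δv = 413×9.8×ln(4.03) = 4047.4×1.3937 ≈ 5641 m/s.
Stage 2: m₀ = 293,260 kg, m_f = 293,260 − 226,000 = 67,260 kg; Δv = 353×9.8×ln(4.36) = 3459.4×1.4725 ≈ 5094 m/s.
Stage 3: m₀ = 39,960 kg, m_f = 39,960 − 31,600 = 8,360 kg; Δv = 319×9.8×ln(4.78) = 3126.2×1.5644 ≈ 4891 m/s.
Total Δv = 5641 + 5094 + 4891 = 15626 m/s.

Δv ≈ 15.6 km/s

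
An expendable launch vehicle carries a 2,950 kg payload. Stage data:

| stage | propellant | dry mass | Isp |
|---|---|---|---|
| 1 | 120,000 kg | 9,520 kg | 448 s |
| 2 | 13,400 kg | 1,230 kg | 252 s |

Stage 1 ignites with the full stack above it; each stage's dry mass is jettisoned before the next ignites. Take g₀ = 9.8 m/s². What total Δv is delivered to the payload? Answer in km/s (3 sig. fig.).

Ignition mass of stage 1 = 120,000+9,520 + 13,400+1,230 + 2,950 = 147,100 kg.
Stage 1: m₀ = 147,100 kg, m_f = 147,100 − 120,000 = 27,100 kg; Δv = 448×9.8×ln(5.428) = 4390.4×1.6916 ≈ 7427 m/s.
Stage 2: m₀ = 17,580 kg, m_f = 17,580 − 13,400 = 4,180 kg; Δv = 252×9.8×ln(4.206) = 2469.6×1.4365 ≈ 3547 m/s.
Total Δv = 7427 + 3547 = 10974 m/s.

Δv ≈ 11.0 km/s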